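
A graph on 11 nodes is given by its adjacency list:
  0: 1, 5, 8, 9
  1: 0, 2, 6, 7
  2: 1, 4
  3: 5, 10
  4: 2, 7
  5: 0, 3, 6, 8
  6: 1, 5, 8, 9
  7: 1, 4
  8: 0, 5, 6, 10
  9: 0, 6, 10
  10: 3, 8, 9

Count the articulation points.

1

Removing 1 increases the component count from 1 to 2, so 1 is a cut vertex.
By contrast removing 5 leaves 1 component; it is not a cut vertex. No other vertex is a cut vertex either.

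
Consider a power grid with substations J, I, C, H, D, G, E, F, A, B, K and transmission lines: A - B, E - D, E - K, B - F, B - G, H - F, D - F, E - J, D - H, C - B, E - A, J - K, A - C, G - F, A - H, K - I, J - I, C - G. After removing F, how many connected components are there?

With F gone, the remaining components are: {A, B, C, D, E, G, H, I, J, K}.
That is 1 component.

1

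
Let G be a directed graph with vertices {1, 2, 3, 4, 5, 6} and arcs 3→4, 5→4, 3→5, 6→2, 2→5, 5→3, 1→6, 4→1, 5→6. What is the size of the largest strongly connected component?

6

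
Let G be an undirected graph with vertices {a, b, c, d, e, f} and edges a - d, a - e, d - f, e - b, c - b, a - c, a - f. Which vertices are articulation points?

a

Removing a increases the component count from 1 to 2, so a is a cut vertex.
By contrast removing b leaves 1 component; it is not a cut vertex. No other vertex is a cut vertex either.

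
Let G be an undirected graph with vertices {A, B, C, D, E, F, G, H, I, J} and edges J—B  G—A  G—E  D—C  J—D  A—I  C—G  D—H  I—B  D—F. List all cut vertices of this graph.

D, G

Removing D increases the component count from 1 to 3, so D is a cut vertex.
Removing G increases the component count from 1 to 2, so G is a cut vertex.
By contrast removing E leaves 1 component; it is not a cut vertex. No other vertex is a cut vertex either.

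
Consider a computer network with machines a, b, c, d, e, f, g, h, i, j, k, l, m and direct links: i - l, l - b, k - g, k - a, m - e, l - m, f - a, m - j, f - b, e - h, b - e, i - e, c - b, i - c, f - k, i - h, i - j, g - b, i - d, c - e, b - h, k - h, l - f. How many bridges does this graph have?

1

The edges on the cycle f-k-g-b-f are not bridges since each lies on that cycle.
But removing i - d disconnects i from d — this is a bridge.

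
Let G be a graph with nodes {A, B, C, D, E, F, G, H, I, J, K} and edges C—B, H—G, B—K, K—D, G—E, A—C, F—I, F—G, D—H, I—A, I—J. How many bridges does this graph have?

The edges on the cycle F-I-A-C-B-K-D-H-G-F are not bridges since each lies on that cycle.
But removing G—E disconnects G from E; removing I—J disconnects I from J — these are bridges.
That makes 2 bridges.

2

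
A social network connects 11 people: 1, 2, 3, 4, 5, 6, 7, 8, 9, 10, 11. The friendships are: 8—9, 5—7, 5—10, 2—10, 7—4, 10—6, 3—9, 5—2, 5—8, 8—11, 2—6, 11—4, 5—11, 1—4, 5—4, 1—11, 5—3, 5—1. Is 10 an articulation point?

Deleting 10 leaves 1 component (was 1) (its neighbors 2, 5, 6 remain connected to each other), so 10 is not a cut vertex.

No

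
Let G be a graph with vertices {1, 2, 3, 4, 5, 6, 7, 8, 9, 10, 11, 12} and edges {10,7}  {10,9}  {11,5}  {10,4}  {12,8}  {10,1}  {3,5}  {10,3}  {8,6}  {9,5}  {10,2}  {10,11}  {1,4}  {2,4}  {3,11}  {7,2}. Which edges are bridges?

12-8, 6-8

The edges on the cycle 10-1-4-10 are not bridges since each lies on that cycle.
But removing 8-6 disconnects 8 from 6; removing 12-8 disconnects 12 from 8 — these are bridges.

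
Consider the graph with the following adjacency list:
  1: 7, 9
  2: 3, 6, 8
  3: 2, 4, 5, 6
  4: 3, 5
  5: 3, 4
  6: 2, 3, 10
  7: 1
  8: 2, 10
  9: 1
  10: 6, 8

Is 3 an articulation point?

Deleting 3 raises the number of components from 2 to 3, so 3 is a cut vertex.

Yes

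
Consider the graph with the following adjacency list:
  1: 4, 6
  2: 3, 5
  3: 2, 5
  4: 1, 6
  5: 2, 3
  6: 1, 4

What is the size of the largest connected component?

Starting from 1 we can reach 1, 4, 6. That is one component of size 3.
Starting from 2 we can reach 2, 3, 5. That is one component of size 3.
The largest has 3 vertices.

3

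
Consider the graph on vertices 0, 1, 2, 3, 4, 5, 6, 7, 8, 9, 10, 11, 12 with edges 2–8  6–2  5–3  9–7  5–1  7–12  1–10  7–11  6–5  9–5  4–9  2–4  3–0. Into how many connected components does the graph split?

Starting from 0 we can reach 0, 1, 2, 3, 4, 5, 6, 7, 8, 9, 10, 11, 12. That is one component of size 13.
Total: 1 component.

1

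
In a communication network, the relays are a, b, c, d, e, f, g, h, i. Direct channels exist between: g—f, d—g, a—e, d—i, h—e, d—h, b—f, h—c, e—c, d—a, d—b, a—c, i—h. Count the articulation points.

Removing d increases the component count from 1 to 2, so d is a cut vertex.
By contrast removing g leaves 1 component; it is not a cut vertex. No other vertex is a cut vertex either.

1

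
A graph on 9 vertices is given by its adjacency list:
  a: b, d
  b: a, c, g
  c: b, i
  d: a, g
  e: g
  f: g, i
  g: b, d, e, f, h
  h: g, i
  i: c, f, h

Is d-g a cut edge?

No

After removing d-g, the path d-a-b-g still connects them, so the edge is not a bridge.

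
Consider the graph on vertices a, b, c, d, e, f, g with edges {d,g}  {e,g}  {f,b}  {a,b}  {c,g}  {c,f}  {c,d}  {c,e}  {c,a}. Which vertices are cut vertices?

c

Removing c increases the component count from 1 to 2, so c is a cut vertex.
By contrast removing e leaves 1 component; it is not a cut vertex. No other vertex is a cut vertex either.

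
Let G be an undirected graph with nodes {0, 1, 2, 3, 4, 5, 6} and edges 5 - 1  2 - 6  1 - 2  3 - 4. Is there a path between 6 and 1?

Yes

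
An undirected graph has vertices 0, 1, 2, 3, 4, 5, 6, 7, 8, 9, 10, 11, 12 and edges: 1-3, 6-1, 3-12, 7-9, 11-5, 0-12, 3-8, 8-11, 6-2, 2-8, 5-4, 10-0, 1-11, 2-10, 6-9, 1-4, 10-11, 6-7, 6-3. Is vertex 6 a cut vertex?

Deleting 6 raises the number of components from 1 to 2, so 6 is a cut vertex.

Yes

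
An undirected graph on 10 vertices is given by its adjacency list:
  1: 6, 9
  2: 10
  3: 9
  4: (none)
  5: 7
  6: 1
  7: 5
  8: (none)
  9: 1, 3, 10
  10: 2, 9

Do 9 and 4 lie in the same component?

No

The component containing 9 is {1, 2, 3, 6, 9, 10}, and 4 is not in it.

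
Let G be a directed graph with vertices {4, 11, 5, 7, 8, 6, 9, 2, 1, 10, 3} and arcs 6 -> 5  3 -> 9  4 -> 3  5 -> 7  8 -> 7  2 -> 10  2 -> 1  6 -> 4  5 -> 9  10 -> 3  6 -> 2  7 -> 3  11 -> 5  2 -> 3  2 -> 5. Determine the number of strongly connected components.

{10} is an SCC by itself.
{5} is an SCC by itself.
{1} is an SCC by itself.
{6} is an SCC by itself.
{3} is an SCC by itself.
(and 6 more singleton SCCs)
That gives 11 strongly connected components.

11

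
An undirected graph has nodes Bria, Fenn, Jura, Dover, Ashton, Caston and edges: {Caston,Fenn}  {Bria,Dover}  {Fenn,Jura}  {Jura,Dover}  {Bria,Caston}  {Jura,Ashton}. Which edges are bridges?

The edges on the cycle Bria-Caston-Fenn-Jura-Dover-Bria are not bridges since each lies on that cycle.
But removing Jura-Ashton disconnects Jura from Ashton — this is a bridge.

Ashton-Jura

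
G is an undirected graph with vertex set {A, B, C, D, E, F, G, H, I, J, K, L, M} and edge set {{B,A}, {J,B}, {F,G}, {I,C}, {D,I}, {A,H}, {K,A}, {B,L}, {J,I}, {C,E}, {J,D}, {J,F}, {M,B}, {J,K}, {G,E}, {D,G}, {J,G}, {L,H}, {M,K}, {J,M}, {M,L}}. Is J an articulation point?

Yes

Deleting J raises the number of components from 1 to 2, so J is a cut vertex.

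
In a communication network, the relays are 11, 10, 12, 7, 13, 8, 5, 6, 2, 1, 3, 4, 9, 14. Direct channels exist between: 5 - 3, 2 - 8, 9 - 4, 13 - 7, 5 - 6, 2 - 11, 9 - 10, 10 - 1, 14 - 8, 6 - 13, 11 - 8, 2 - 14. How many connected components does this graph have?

12 is isolated — a component by itself.
Starting from 2 we can reach 2, 8, 11, 14. That is one component of size 4.
Starting from 1 we can reach 1, 4, 9, 10. That is one component of size 4.
Starting from 3 we can reach 3, 5, 6, 7, 13. That is one component of size 5.
Total: 4 components.

4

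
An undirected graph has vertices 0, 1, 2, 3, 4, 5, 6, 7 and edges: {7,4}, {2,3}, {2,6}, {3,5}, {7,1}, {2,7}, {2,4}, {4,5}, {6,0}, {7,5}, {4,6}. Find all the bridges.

The edges on the cycle 2-7-4-5-3-2 are not bridges since each lies on that cycle.
But removing 0—6 disconnects 0 from 6; removing 7—1 disconnects 7 from 1 — these are bridges.

0-6, 1-7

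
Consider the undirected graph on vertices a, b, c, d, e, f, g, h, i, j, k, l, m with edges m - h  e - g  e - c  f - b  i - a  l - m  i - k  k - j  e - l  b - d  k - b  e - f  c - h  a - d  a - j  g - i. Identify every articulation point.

Removing e increases the component count from 1 to 2, so e is a cut vertex.
By contrast removing g leaves 1 component; it is not a cut vertex. No other vertex is a cut vertex either.

e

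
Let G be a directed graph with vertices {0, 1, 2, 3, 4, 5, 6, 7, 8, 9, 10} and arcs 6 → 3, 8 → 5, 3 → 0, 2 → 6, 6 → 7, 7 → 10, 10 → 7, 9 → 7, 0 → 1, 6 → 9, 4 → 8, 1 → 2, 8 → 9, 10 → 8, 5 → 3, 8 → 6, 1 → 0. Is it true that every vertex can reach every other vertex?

There is no directed path from 6 to 4, so the graph is not strongly connected.

No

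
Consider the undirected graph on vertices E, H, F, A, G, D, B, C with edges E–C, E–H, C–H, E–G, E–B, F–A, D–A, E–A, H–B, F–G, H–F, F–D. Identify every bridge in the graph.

none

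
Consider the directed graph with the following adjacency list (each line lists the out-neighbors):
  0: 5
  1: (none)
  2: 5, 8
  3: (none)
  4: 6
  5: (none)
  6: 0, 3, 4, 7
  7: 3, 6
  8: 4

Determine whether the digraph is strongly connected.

No

There is no directed path from 0 to 6, so the graph is not strongly connected.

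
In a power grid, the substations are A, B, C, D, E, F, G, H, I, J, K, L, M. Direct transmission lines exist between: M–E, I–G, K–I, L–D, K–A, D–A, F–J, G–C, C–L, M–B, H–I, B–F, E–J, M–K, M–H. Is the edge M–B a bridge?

After removing M–B, the path M-E-J-F-B still connects them, so the edge is not a bridge.

No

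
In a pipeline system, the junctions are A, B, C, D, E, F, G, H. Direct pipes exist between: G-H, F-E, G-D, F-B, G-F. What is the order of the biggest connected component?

6

A is isolated — a component by itself.
C is isolated — a component by itself.
Starting from B we can reach B, D, E, F, G, H. That is one component of size 6.
The largest has 6 vertices.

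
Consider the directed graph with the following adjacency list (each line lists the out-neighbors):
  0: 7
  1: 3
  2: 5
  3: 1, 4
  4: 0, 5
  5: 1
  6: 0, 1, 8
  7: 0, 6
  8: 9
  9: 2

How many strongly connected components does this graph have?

{0, 1, 2, 3, 4, 5, 6, 7, 8, 9} are all mutually reachable — one SCC of size 10.
That gives 1 strongly connected component.

1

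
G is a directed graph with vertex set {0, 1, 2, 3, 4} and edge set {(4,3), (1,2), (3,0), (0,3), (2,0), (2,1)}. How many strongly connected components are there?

3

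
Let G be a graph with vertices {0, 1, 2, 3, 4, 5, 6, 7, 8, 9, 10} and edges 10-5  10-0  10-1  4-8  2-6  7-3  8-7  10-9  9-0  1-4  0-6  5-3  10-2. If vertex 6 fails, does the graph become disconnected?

Deleting 6 leaves 1 component (was 1) (its neighbors 0, 2 remain connected to each other), so 6 is not a cut vertex.

No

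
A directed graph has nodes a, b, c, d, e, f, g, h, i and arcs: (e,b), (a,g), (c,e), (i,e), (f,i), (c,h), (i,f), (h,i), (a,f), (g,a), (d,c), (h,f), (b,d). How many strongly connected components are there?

2

{b, c, d, e, f, h, i} are all mutually reachable — one SCC of size 7.
{a, g} are all mutually reachable — one SCC of size 2.
That gives 2 strongly connected components.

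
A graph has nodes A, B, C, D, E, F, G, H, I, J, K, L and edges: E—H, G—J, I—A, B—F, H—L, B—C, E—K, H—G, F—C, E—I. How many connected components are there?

3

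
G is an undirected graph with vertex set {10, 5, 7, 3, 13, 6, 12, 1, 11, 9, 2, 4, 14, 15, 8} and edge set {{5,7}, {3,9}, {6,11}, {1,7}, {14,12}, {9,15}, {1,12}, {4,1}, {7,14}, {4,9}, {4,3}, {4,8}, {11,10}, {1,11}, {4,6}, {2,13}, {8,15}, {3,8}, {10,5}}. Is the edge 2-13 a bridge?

Yes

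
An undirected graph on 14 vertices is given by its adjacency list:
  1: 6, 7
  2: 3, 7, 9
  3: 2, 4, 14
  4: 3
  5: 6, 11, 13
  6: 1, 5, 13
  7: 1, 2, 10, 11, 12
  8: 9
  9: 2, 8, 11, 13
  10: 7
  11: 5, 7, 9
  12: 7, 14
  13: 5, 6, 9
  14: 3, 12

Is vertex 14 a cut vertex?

No

Deleting 14 leaves 1 component (was 1) (its neighbors 3, 12 remain connected to each other), so 14 is not a cut vertex.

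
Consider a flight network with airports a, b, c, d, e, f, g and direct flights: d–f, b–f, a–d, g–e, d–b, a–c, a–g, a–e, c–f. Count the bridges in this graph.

The edges on the cycle a-g-e-a are not bridges since each lies on that cycle.
Every edge lies on some cycle, so there are no bridges.

0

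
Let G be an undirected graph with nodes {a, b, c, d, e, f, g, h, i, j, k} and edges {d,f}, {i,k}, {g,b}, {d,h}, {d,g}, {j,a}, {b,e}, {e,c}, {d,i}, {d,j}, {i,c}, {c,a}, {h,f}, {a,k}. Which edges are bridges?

The edges on the cycle d-h-f-d are not bridges since each lies on that cycle.
Every edge lies on some cycle, so there are no bridges.

none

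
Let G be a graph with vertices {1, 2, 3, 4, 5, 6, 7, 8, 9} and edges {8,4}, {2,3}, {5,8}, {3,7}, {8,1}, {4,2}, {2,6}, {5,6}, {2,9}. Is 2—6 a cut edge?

After removing 2—6, the path 2-4-8-5-6 still connects them, so the edge is not a bridge.

No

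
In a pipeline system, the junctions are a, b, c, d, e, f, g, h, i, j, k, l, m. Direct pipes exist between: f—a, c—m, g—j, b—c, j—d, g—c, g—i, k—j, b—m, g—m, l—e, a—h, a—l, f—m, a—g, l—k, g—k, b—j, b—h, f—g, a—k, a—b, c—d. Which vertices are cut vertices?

Removing g increases the component count from 1 to 2, so g is a cut vertex.
Removing l increases the component count from 1 to 2, so l is a cut vertex.
By contrast removing b leaves 1 component; it is not a cut vertex. No other vertex is a cut vertex either.

g, l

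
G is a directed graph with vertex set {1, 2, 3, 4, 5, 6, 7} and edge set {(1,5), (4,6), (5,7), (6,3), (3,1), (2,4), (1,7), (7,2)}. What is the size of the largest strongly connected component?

7

{1, 2, 3, 4, 5, 6, 7} are all mutually reachable — one SCC of size 7.
The largest has 7 vertices.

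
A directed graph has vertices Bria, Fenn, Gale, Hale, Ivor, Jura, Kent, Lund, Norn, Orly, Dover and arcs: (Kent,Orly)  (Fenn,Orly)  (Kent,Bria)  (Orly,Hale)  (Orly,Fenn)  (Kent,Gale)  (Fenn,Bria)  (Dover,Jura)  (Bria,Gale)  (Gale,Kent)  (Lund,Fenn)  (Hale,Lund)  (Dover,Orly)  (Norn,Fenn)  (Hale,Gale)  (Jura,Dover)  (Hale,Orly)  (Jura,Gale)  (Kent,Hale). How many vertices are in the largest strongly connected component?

7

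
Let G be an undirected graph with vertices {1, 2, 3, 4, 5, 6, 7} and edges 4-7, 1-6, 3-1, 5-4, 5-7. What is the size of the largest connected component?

3

2 is isolated — a component by itself.
Starting from 4 we can reach 4, 5, 7. That is one component of size 3.
Starting from 1 we can reach 1, 3, 6. That is one component of size 3.
The largest has 3 vertices.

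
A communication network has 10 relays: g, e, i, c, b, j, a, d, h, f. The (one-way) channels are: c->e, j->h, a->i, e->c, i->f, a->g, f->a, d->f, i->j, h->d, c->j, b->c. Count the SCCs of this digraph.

{a, d, f, h, i, j} are all mutually reachable — one SCC of size 6.
{c, e} are all mutually reachable — one SCC of size 2.
{g} is an SCC by itself.
{b} is an SCC by itself.
That gives 4 strongly connected components.

4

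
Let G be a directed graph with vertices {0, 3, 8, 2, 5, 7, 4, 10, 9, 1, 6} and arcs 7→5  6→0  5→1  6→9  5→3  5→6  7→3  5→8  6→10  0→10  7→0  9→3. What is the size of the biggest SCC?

1

{4} is an SCC by itself.
{6} is an SCC by itself.
{0} is an SCC by itself.
{2} is an SCC by itself.
{3} is an SCC by itself.
(and 6 more singleton SCCs)
The largest has 1 vertex.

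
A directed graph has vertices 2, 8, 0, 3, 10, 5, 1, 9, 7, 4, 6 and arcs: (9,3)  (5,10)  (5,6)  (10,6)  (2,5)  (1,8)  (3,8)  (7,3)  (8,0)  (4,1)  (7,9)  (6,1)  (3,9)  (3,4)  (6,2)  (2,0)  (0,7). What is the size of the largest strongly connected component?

{0, 1, 3, 4, 7, 8, 9} are all mutually reachable — one SCC of size 7.
{2, 5, 6, 10} are all mutually reachable — one SCC of size 4.
The largest has 7 vertices.

7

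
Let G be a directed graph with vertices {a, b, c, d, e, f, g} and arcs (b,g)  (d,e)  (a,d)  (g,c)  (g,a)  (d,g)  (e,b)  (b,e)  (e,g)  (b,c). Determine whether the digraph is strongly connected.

No

There is no directed path from a to f, so the graph is not strongly connected.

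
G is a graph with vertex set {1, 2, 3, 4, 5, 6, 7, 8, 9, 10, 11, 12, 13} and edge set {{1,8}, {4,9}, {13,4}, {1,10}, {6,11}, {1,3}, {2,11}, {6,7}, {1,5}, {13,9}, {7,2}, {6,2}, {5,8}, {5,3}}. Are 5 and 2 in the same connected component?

No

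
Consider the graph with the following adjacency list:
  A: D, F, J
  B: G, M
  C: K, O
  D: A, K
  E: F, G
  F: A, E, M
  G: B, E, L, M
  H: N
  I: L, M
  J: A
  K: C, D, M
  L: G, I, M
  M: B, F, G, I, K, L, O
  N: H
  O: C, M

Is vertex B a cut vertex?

No

Deleting B leaves 2 components (was 2), so B is not a cut vertex.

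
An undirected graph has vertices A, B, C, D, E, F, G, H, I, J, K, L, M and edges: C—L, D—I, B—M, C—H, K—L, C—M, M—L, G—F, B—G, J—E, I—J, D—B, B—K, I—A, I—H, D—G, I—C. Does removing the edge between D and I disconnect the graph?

No

After removing D—I, the path D-B-M-C-I still connects them, so the edge is not a bridge.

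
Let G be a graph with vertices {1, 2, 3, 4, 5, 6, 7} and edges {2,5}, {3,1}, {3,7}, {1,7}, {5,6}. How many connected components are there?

4 is isolated — a component by itself.
Starting from 1 we can reach 1, 3, 7. That is one component of size 3.
Starting from 2 we can reach 2, 5, 6. That is one component of size 3.
Total: 3 components.

3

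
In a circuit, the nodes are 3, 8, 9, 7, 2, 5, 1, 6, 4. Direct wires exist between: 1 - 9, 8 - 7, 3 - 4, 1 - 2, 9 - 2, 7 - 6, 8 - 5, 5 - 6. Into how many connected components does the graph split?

Starting from 3 we can reach 3, 4. That is one component of size 2.
Starting from 1 we can reach 1, 2, 9. That is one component of size 3.
Starting from 5 we can reach 5, 6, 7, 8. That is one component of size 4.
Total: 3 components.

3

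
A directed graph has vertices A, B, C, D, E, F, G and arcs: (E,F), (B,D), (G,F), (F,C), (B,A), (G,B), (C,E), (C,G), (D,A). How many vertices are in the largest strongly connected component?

4

{C, E, F, G} are all mutually reachable — one SCC of size 4.
{A} is an SCC by itself.
{B} is an SCC by itself.
{D} is an SCC by itself.
The largest has 4 vertices.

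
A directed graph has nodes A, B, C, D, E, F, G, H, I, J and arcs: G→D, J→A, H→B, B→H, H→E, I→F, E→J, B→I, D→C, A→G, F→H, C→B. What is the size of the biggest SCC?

10

{A, B, C, D, E, F, G, H, I, J} are all mutually reachable — one SCC of size 10.
The largest has 10 vertices.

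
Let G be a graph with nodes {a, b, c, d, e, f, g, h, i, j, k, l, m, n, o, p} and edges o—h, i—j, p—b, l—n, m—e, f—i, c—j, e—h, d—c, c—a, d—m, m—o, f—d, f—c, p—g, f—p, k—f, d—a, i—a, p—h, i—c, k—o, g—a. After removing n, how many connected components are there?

2

With n gone, the remaining components are: {l}; {a, b, c, d, e, f, g, h, i, j, k, m, o, p}.
That is 2 components.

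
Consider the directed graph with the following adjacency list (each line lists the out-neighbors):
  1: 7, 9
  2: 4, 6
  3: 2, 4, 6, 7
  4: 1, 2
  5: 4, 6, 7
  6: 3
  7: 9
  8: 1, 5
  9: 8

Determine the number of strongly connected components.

1

{1, 2, 3, 4, 5, 6, 7, 8, 9} are all mutually reachable — one SCC of size 9.
That gives 1 strongly connected component.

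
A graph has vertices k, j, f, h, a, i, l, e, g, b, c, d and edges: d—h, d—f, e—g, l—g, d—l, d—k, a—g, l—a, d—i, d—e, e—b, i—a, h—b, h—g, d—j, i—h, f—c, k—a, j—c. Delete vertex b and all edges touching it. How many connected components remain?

1

With b gone, the remaining components are: {a, c, d, e, f, g, h, i, j, k, l}.
That is 1 component.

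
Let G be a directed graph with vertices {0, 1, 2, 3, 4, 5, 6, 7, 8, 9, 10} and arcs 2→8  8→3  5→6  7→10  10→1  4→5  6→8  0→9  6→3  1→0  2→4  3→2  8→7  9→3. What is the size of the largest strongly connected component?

{0, 1, 2, 3, 4, 5, 6, 7, 8, 9, 10} are all mutually reachable — one SCC of size 11.
The largest has 11 vertices.

11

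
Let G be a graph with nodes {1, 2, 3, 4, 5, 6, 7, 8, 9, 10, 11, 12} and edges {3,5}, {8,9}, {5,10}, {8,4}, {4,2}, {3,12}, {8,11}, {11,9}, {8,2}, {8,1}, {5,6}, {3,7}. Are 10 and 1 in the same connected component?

The component containing 10 is {3, 5, 6, 7, 10, 12}, and 1 is not in it.

No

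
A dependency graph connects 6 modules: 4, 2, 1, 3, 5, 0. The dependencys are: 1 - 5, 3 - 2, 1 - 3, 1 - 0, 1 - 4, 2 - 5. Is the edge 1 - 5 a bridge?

No

After removing 1 - 5, the path 1-3-2-5 still connects them, so the edge is not a bridge.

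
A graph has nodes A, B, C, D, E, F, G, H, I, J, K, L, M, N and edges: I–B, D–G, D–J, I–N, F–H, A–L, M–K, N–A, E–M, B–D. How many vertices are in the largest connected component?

8

C is isolated — a component by itself.
Starting from F we can reach F, H. That is one component of size 2.
Starting from E we can reach E, K, M. That is one component of size 3.
Starting from A we can reach A, B, D, G, I, J, L, N. That is one component of size 8.
The largest has 8 vertices.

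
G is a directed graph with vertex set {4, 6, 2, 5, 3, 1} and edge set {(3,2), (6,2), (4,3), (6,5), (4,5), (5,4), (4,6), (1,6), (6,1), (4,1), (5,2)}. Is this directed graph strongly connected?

No

There is no directed path from 2 to 5, so the graph is not strongly connected.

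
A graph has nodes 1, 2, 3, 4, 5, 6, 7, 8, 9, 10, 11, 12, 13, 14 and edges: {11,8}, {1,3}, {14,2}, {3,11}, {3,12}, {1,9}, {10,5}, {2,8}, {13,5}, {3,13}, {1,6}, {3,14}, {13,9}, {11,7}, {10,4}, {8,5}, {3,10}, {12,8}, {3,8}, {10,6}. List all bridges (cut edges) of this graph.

10-4, 11-7

The edges on the cycle 1-3-13-9-1 are not bridges since each lies on that cycle.
But removing 10-4 disconnects 10 from 4; removing 11-7 disconnects 11 from 7 — these are bridges.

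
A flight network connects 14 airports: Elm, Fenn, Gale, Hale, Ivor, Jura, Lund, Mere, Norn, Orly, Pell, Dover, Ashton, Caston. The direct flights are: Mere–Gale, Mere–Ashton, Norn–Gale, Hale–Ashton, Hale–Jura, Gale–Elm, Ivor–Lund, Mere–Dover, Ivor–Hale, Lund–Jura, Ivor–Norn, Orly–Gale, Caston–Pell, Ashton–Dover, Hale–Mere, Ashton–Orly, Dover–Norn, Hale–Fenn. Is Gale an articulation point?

Yes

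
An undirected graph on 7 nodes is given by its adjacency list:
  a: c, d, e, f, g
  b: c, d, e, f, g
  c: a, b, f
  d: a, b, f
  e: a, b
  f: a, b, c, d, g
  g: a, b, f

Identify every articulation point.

none

Removing g, for instance, still leaves 1 component. No single vertex removal increases the component count — the graph has no articulation points.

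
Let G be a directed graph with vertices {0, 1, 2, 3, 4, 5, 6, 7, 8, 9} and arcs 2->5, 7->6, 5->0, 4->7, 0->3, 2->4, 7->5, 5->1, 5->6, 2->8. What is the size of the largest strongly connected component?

{6} is an SCC by itself.
{7} is an SCC by itself.
{4} is an SCC by itself.
{9} is an SCC by itself.
{3} is an SCC by itself.
(and 5 more singleton SCCs)
The largest has 1 vertex.

1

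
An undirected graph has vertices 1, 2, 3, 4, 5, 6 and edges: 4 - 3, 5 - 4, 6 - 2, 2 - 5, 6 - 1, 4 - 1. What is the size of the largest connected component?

6

Starting from 1 we can reach 1, 2, 3, 4, 5, 6. That is one component of size 6.
The largest has 6 vertices.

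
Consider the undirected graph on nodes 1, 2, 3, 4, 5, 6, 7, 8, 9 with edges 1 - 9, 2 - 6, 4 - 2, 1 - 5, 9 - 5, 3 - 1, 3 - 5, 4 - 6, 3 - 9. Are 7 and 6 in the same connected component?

No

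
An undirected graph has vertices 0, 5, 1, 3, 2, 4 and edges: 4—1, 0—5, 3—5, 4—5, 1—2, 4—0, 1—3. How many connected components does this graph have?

Starting from 0 we can reach 0, 1, 2, 3, 4, 5. That is one component of size 6.
Total: 1 component.

1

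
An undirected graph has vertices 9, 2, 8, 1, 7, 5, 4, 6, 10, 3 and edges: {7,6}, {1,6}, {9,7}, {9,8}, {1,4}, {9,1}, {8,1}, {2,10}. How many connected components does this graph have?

4

3 is isolated — a component by itself.
5 is isolated — a component by itself.
Starting from 2 we can reach 2, 10. That is one component of size 2.
Starting from 1 we can reach 1, 4, 6, 7, 8, 9. That is one component of size 6.
Total: 4 components.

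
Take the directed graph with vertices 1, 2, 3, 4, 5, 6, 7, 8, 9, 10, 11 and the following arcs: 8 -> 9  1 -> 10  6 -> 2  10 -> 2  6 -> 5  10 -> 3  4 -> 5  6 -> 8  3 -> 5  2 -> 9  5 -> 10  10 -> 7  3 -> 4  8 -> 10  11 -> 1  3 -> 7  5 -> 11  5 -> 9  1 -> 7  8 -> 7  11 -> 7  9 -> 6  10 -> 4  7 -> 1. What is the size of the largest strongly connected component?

11

{1, 2, 3, 4, 5, 6, 7, 8, 9, 10, 11} are all mutually reachable — one SCC of size 11.
The largest has 11 vertices.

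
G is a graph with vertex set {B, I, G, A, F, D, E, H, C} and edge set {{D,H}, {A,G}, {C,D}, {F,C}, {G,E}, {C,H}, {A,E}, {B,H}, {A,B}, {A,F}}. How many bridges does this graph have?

The edges on the cycle A-G-E-A are not bridges since each lies on that cycle.
Every edge lies on some cycle, so there are no bridges.

0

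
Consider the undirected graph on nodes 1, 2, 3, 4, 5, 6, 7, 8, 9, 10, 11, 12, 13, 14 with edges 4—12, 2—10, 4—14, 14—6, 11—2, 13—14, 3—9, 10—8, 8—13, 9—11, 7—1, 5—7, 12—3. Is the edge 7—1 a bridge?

Removing 7—1 leaves no path between 7 and 1: the component count goes from 2 to 3. So it is a bridge.

Yes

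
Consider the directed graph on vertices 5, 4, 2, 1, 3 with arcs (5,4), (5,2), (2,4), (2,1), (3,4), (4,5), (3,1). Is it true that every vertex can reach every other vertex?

No

There is no directed path from 1 to 3, so the graph is not strongly connected.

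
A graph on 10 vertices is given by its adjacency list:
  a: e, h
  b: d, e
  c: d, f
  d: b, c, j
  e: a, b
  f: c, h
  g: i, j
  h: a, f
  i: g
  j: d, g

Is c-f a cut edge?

No

After removing c-f, the path c-d-b-e-a-h-f still connects them, so the edge is not a bridge.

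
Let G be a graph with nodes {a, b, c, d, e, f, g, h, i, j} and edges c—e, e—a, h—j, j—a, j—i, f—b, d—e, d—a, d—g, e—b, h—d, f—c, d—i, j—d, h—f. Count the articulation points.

Removing d increases the component count from 1 to 2, so d is a cut vertex.
By contrast removing f leaves 1 component; it is not a cut vertex. No other vertex is a cut vertex either.

1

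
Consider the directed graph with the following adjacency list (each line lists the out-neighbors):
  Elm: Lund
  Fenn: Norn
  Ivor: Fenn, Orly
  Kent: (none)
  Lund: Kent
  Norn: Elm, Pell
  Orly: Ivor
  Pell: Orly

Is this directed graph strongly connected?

No

There is no directed path from Lund to Ivor, so the graph is not strongly connected.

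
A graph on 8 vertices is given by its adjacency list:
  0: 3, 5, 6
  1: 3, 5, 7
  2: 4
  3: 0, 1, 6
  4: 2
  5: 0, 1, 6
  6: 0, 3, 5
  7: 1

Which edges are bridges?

1-7, 2-4

The edges on the cycle 3-0-5-1-3 are not bridges since each lies on that cycle.
But removing 4-2 disconnects 4 from 2; removing 7-1 disconnects 7 from 1 — these are bridges.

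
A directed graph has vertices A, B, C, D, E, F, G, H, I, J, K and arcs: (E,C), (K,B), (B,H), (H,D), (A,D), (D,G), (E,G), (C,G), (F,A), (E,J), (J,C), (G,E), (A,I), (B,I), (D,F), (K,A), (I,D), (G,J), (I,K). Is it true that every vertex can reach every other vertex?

There is no directed path from G to D, so the graph is not strongly connected.

No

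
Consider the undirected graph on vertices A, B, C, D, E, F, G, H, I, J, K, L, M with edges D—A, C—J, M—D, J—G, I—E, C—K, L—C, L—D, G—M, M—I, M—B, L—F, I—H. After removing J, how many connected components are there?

1

With J gone, the remaining components are: {A, B, C, D, E, F, G, H, I, K, L, M}.
That is 1 component.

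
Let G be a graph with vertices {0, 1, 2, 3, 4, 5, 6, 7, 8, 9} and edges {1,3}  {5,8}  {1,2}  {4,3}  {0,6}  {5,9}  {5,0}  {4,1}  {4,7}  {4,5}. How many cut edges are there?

The edges on the cycle 4-1-3-4 are not bridges since each lies on that cycle.
But removing 5—0 disconnects 5 from 0; removing 4—7 disconnects 4 from 7; removing 5—8 disconnects 5 from 8; removing 4—5 disconnects 4 from 5 — these are bridges.
In total 7 edges are bridges.

7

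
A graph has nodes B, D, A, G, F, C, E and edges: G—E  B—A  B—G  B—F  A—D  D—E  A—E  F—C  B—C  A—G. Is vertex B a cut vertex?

Deleting B raises the number of components from 1 to 2, so B is a cut vertex.

Yes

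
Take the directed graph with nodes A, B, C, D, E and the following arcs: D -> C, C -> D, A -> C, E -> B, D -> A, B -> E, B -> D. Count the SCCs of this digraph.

2

{A, C, D} are all mutually reachable — one SCC of size 3.
{B, E} are all mutually reachable — one SCC of size 2.
That gives 2 strongly connected components.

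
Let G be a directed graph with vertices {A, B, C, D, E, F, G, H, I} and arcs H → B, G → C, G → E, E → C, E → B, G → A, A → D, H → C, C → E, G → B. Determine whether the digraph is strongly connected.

No

There is no directed path from H to G, so the graph is not strongly connected.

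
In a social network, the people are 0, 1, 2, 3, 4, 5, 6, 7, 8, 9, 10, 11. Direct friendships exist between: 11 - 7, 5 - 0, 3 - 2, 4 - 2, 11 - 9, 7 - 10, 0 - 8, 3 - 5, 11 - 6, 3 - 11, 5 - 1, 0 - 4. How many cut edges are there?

The edges on the cycle 3-5-0-4-2-3 are not bridges since each lies on that cycle.
But removing 6 - 11 disconnects 6 from 11; removing 0 - 8 disconnects 0 from 8; removing 7 - 10 disconnects 7 from 10; removing 3 - 11 disconnects 3 from 11 — these are bridges.
In total 7 edges are bridges.

7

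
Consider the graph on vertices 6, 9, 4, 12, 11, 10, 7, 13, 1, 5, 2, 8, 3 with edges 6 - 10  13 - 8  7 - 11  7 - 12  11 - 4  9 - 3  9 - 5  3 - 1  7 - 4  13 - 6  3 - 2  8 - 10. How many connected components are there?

3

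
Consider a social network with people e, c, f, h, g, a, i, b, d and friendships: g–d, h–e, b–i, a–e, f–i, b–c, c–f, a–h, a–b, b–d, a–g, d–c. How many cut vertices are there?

Removing a increases the component count from 1 to 2, so a is a cut vertex.
By contrast removing g leaves 1 component; it is not a cut vertex. No other vertex is a cut vertex either.

1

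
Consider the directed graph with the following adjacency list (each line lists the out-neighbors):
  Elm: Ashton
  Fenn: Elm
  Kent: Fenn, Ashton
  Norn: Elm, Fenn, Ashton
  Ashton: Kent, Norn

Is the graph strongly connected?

Yes

From Norn we can reach every vertex (Elm, Fenn, Kent, Norn, Ashton), and every vertex can reach Norn (Elm, Fenn, Kent, Norn, Ashton). So the whole graph is one strongly connected component.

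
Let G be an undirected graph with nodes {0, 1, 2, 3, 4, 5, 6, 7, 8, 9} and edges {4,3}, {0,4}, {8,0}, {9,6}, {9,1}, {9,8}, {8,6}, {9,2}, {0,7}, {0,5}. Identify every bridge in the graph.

0-4, 0-5, 0-7, 0-8, 1-9, 2-9, 3-4

The edges on the cycle 9-8-6-9 are not bridges since each lies on that cycle.
But removing 0 - 4 disconnects 0 from 4; removing 4 - 3 disconnects 4 from 3; removing 7 - 0 disconnects 7 from 0; removing 0 - 5 disconnects 0 from 5 — these are bridges.
In total 7 edges are bridges.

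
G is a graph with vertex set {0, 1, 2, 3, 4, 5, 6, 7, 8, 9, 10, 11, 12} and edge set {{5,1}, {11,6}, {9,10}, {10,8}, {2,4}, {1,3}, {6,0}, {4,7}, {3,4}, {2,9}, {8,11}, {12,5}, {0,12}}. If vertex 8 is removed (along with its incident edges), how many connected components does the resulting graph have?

With 8 gone, the remaining components are: {0, 1, 2, 3, 4, 5, 6, 7, 9, 10, 11, 12}.
That is 1 component.

1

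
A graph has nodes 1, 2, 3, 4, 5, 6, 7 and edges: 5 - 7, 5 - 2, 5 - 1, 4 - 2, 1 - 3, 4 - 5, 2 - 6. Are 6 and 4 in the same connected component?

Yes

From 6 we can reach 1, 2, 3, 4, 5, 6, 7, which includes 4.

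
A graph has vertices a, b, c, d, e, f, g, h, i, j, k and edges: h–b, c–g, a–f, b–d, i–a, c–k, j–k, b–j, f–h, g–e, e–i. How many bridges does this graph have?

The edges on the cycle c-g-e-i-a-f-h-b-j-k-c are not bridges since each lies on that cycle.
But removing d–b disconnects d from b — this is a bridge.

1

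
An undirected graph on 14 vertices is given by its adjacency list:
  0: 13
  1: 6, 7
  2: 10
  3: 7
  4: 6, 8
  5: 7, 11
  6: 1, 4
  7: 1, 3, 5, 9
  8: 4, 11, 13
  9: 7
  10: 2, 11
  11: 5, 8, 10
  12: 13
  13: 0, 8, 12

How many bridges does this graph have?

7

The edges on the cycle 5-11-8-4-6-1-7-5 are not bridges since each lies on that cycle.
But removing 12-13 disconnects 12 from 13; removing 11-10 disconnects 11 from 10; removing 10-2 disconnects 10 from 2; removing 9-7 disconnects 9 from 7 — these are bridges.
In total 7 edges are bridges.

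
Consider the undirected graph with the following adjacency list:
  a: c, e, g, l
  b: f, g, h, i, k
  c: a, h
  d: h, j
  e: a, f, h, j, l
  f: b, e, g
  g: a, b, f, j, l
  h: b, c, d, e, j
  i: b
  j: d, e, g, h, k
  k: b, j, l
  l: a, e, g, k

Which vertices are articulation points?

Removing b increases the component count from 1 to 2, so b is a cut vertex.
By contrast removing l leaves 1 component; it is not a cut vertex. No other vertex is a cut vertex either.

b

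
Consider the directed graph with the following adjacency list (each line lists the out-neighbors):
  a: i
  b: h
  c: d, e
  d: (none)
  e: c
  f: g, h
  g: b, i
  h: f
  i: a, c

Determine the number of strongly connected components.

{b, f, g, h} are all mutually reachable — one SCC of size 4.
{c, e} are all mutually reachable — one SCC of size 2.
{a, i} are all mutually reachable — one SCC of size 2.
{d} is an SCC by itself.
That gives 4 strongly connected components.

4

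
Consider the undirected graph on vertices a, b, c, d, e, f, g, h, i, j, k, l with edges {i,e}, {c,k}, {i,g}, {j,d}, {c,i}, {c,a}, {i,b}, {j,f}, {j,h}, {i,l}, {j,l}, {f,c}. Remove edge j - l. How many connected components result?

j and l are still connected via j-f-c-i-l, so the component count stays at 1.

1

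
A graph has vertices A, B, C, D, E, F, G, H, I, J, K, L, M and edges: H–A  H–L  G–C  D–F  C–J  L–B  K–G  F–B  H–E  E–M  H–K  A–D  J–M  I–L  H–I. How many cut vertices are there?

Removing H increases the component count from 1 to 2, so H is a cut vertex.
By contrast removing G leaves 1 component; it is not a cut vertex. No other vertex is a cut vertex either.

1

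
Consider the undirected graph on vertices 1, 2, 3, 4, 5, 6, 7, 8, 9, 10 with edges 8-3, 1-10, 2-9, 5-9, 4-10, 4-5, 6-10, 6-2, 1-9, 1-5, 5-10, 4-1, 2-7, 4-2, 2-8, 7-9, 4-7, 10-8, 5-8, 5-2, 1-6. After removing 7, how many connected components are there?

With 7 gone, the remaining components are: {1, 2, 3, 4, 5, 6, 8, 9, 10}.
That is 1 component.

1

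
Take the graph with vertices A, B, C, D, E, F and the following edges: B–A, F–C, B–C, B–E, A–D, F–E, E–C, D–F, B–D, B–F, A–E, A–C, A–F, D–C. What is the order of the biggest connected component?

Starting from A we can reach A, B, C, D, E, F. That is one component of size 6.
The largest has 6 vertices.

6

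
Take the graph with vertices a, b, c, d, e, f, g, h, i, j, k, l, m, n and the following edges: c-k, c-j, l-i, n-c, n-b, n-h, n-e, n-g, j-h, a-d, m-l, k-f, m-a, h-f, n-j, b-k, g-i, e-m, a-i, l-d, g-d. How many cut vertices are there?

Removing n increases the component count from 1 to 2, so n is a cut vertex.
By contrast removing m leaves 1 component; it is not a cut vertex. No other vertex is a cut vertex either.

1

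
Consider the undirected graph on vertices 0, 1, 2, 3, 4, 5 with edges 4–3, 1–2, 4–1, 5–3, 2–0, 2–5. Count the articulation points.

1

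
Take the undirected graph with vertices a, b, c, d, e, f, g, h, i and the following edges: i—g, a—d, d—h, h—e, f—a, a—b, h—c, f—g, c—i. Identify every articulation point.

Removing a increases the component count from 1 to 2, so a is a cut vertex.
Removing h increases the component count from 1 to 2, so h is a cut vertex.
By contrast removing i leaves 1 component; it is not a cut vertex. No other vertex is a cut vertex either.

a, h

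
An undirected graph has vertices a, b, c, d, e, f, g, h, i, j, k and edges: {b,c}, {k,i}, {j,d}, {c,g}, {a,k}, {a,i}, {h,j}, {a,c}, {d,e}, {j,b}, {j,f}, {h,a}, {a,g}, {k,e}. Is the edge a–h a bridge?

After removing a–h, the path a-c-b-j-h still connects them, so the edge is not a bridge.

No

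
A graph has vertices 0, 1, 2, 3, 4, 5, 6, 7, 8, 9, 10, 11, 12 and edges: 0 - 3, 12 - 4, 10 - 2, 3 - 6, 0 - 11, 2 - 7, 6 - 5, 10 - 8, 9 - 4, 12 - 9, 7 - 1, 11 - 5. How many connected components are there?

3

Starting from 4 we can reach 4, 9, 12. That is one component of size 3.
Starting from 0 we can reach 0, 3, 5, 6, 11. That is one component of size 5.
Starting from 1 we can reach 1, 2, 7, 8, 10. That is one component of size 5.
Total: 3 components.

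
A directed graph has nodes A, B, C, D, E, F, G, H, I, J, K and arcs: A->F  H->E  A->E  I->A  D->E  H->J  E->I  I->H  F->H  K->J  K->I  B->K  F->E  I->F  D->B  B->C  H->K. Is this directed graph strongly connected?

No

There is no directed path from A to G, so the graph is not strongly connected.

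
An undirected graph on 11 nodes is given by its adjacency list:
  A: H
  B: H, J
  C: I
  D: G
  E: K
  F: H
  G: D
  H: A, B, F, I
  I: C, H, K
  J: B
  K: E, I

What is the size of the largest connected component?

9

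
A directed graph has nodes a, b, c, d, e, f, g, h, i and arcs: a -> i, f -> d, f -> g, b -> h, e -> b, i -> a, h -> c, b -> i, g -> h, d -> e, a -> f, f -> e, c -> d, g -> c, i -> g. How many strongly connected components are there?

{a, b, c, d, e, f, g, h, i} are all mutually reachable — one SCC of size 9.
That gives 1 strongly connected component.

1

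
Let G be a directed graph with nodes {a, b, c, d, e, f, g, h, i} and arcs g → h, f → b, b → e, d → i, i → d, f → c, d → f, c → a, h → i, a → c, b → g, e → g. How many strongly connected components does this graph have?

{b, d, e, f, g, h, i} are all mutually reachable — one SCC of size 7.
{a, c} are all mutually reachable — one SCC of size 2.
That gives 2 strongly connected components.

2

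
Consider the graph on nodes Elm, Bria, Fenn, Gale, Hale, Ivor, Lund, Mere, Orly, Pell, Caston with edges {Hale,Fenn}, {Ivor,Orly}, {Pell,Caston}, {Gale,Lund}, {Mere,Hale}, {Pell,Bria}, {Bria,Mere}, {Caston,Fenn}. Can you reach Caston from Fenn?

From Fenn we can reach Bria, Fenn, Hale, Mere, Pell, Caston, which includes Caston.

Yes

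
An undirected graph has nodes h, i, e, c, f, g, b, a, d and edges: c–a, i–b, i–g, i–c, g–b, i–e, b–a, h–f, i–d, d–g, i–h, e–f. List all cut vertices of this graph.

Removing i increases the component count from 1 to 2, so i is a cut vertex.
By contrast removing g leaves 1 component; it is not a cut vertex. No other vertex is a cut vertex either.

i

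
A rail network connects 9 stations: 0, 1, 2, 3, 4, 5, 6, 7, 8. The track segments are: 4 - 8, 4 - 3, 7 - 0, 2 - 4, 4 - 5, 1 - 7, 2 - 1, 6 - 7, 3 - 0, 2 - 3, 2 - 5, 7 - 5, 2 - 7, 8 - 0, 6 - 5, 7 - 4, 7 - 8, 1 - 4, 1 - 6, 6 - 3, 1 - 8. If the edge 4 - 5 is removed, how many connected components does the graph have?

1

4 and 5 are still connected via 4-2-5, so the component count stays at 1.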